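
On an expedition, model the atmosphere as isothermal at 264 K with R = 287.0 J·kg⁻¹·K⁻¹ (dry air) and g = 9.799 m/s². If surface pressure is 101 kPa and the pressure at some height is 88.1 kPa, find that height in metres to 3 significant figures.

z ≈ 1060 m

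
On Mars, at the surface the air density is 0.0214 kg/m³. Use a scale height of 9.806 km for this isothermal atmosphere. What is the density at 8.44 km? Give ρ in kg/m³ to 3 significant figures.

ρ ≈ 0.00905 kg/m³

In an isothermal atmosphere, density decays like pressure: ρ = ρ₀ exp(−z/H).
z/H = 8440.0/9806.0 = 0.86070; exp(−0.86070) = 0.42287.
ρ = 0.0214 × 0.42287 = 0.0090494 kg/m³.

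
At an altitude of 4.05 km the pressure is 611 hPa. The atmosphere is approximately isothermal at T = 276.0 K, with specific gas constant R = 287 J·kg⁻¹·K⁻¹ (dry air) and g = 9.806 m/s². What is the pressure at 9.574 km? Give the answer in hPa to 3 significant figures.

Scale height: H = RT/g = 287 × 276.0 / 9.806 = 8077.9 m.
Between two levels, P₂ = P₁ exp(−Δz/H) with Δz = z₂ − z₁.
Δz = 9574.0 − 4050.0 = 5524.0 m; Δz/H = 5524.0/8077.9 = 0.68384.
P₂ = 611 × exp(−0.68384) = 611 × 0.50468 = 308.36 hPa.

P ≈ 308 hPa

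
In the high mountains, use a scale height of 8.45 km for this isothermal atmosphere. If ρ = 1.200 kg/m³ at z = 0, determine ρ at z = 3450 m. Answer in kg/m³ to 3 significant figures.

ρ ≈ 0.798 kg/m³

In an isothermal atmosphere, density decays like pressure: ρ = ρ₀ exp(−z/H).
z/H = 3450.0/8450.0 = 0.40828; exp(−0.40828) = 0.66479.
ρ = 1.200 × 0.66479 = 0.79775 kg/m³.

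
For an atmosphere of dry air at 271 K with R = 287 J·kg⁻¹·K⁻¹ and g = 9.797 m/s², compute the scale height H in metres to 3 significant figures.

The scale height of an isothermal atmosphere is H = RT/g.
H = 287 × 271 / 9.797 = 77777/9.797 = 7938.9 m.

H ≈ 7940 m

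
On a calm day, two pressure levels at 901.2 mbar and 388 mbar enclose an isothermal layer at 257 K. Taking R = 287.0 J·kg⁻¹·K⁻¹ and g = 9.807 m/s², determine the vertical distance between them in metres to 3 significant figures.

Hypsometric equation: Δz = (R T̄/g) ln(P₁/P₂).
R T̄/g = 287.0 × 257 / 9.807 = 7521.1 m.
ln(901.2/388) = ln(2.3227) = 0.84273.
Δz = 7521.1 × 0.84273 = 6338.3 m.

Δz ≈ 6340 m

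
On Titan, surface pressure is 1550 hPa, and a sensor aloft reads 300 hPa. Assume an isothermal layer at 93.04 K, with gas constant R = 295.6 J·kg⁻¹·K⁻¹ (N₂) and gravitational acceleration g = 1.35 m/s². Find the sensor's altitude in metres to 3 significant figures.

Scale height: H = RT/g = 295.6 × 93.04 / 1.35 = 20372 m.
Invert the barometric formula: z = H ln(P₀/P).
P₀/P = 1550/300 = 5.1667; ln(5.1667) = 1.6422.
z = 20372 × 1.6422 = 33455 m.

z ≈ 33500 m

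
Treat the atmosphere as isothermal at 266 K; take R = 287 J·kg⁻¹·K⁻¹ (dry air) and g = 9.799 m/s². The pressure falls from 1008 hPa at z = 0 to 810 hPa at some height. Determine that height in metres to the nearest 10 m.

z ≈ 1700 m

Scale height: H = RT/g = 287 × 266 / 9.799 = 7790.8 m.
Invert the barometric formula: z = H ln(P₀/P).
P₀/P = 1008/810 = 1.2444; ln(1.2444) = 0.21865.
z = 7790.8 × 0.21865 = 1703.5 m.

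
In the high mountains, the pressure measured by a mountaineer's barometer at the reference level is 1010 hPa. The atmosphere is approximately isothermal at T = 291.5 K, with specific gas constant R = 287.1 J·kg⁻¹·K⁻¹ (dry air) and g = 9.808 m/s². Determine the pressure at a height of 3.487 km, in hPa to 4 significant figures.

Scale height: H = RT/g = 287.1 × 291.5 / 9.808 = 8532.8 m.
Barometric formula: P = P₀ exp(−z/H).
z/H = 3487.0/8532.8 = 0.40866; exp(−0.40866) = 0.66454.
P = 1010 × 0.66454 = 671.19 hPa.

P ≈ 671.2 hPa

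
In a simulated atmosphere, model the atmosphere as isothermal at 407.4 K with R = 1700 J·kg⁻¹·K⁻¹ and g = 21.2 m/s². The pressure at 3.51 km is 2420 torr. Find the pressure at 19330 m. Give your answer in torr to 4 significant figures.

Scale height: H = RT/g = 1700 × 407.4 / 21.2 = 32669 m.
Between two levels, P₂ = P₁ exp(−Δz/H) with Δz = z₂ − z₁.
Δz = 19330 − 3510.0 = 15820 m; Δz/H = 15820/32669 = 0.48425.
P₂ = 2420 × exp(−0.48425) = 2420 × 0.61616 = 1491.1 torr.

P ≈ 1491 torr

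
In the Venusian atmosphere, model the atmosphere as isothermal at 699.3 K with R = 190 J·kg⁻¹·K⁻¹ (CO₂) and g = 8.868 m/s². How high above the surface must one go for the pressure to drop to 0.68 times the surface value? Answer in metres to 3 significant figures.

z ≈ 5780 m

Scale height: H = RT/g = 190 × 699.3 / 8.868 = 14983 m.
Set P/P₀ = exp(−z/H) = 0.68, so z = −H ln(0.68).
−ln(0.68) = 0.38566; z = 14983 × 0.38566 = 5778.3 m.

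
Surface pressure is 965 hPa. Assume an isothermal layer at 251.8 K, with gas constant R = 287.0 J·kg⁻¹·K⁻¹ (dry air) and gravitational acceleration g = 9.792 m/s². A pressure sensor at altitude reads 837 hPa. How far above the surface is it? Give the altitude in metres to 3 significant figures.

z ≈ 1050 m

Scale height: H = RT/g = 287.0 × 251.8 / 9.792 = 7380.2 m.
Invert the barometric formula: z = H ln(P₀/P).
P₀/P = 965/837 = 1.1529; ln(1.1529) = 0.14228.
z = 7380.2 × 0.14228 = 1050.1 m.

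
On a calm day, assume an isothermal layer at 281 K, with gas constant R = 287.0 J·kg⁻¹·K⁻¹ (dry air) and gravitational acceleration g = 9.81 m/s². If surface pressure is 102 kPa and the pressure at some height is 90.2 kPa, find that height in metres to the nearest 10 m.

Scale height: H = RT/g = 287.0 × 281 / 9.81 = 8220.9 m.
Invert the barometric formula: z = H ln(P₀/P).
P₀/P = 102/90.2 = 1.1308; ln(1.1308) = 0.12293.
z = 8220.9 × 0.12293 = 1010.6 m.

z ≈ 1010 m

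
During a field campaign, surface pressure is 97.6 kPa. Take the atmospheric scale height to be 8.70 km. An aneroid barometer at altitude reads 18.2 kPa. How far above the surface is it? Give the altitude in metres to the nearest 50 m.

z ≈ 14600 m

Invert the barometric formula: z = H ln(P₀/P).
P₀/P = 97.6/18.2 = 5.3626; ln(5.3626) = 1.6794.
z = 8700.0 × 1.6794 = 14611 m.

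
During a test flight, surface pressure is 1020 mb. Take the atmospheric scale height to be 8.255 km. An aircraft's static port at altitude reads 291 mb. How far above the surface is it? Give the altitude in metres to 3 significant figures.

z ≈ 10400 m

Invert the barometric formula: z = H ln(P₀/P).
P₀/P = 1020/291 = 3.5052; ln(3.5052) = 1.2542.
z = 8255.0 × 1.2542 = 10353 m.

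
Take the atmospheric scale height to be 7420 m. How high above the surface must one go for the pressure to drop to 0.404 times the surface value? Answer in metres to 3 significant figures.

z ≈ 6730 m

Set P/P₀ = exp(−z/H) = 0.404, so z = −H ln(0.404).
−ln(0.404) = 0.90634; z = 7420.0 × 0.90634 = 6725.0 m.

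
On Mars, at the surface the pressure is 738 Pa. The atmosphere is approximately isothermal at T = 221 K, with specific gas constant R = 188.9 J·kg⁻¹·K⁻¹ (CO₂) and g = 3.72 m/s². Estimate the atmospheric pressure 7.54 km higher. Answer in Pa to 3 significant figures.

Scale height: H = RT/g = 188.9 × 221 / 3.72 = 11222 m.
Barometric formula: P = P₀ exp(−z/H).
z/H = 7540.0/11222 = 0.67189; exp(−0.67189) = 0.51074.
P = 738 × 0.51074 = 376.93 Pa.

P ≈ 377 Pa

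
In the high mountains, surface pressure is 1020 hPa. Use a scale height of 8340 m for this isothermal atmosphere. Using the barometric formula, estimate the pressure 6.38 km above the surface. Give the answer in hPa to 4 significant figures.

P ≈ 474.6 hPa

Barometric formula: P = P₀ exp(−z/H).
z/H = 6380.0/8340.0 = 0.76499; exp(−0.76499) = 0.46534.
P = 1020 × 0.46534 = 474.65 hPa.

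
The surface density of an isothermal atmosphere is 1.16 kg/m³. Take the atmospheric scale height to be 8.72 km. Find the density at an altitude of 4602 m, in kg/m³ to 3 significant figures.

ρ ≈ 0.684 kg/m³

In an isothermal atmosphere, density decays like pressure: ρ = ρ₀ exp(−z/H).
z/H = 4602.0/8720.0 = 0.52775; exp(−0.52775) = 0.58993.
ρ = 1.16 × 0.58993 = 0.68432 kg/m³.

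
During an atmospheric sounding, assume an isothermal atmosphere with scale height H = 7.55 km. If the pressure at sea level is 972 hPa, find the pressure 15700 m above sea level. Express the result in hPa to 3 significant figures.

Barometric formula: P = P₀ exp(−z/H).
z/H = 15700/7550.0 = 2.0795; exp(−2.0795) = 0.12499.
P = 972 × 0.12499 = 121.49 hPa.

P ≈ 121 hPa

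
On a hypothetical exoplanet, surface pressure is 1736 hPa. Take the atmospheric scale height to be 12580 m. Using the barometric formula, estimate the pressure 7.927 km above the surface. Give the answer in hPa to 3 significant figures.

P ≈ 924 hPa

Barometric formula: P = P₀ exp(−z/H).
z/H = 7927.0/12580 = 0.63013; exp(−0.63013) = 0.53252.
P = 1736 × 0.53252 = 924.45 hPa.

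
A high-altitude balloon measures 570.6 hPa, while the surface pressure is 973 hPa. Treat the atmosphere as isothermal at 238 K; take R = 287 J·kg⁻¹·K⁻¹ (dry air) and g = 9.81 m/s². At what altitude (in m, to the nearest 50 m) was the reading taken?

z ≈ 3700 m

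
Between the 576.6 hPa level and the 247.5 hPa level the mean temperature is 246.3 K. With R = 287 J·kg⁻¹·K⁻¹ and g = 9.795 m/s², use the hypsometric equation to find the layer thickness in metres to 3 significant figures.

Hypsometric equation: Δz = (R T̄/g) ln(P₁/P₂).
R T̄/g = 287 × 246.3 / 9.795 = 7216.8 m.
ln(576.6/247.5) = ln(2.3297) = 0.84574.
Δz = 7216.8 × 0.84574 = 6103.5 m.

Δz ≈ 6100 m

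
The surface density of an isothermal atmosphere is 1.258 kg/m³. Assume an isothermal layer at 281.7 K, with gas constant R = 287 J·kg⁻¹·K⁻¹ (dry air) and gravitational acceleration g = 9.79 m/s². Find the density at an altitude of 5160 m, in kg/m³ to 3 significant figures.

Scale height: H = RT/g = 287 × 281.7 / 9.79 = 8258.2 m.
In an isothermal atmosphere, density decays like pressure: ρ = ρ₀ exp(−z/H).
z/H = 5160.0/8258.2 = 0.62483; exp(−0.62483) = 0.53535.
ρ = 1.258 × 0.53535 = 0.67347 kg/m³.

ρ ≈ 0.673 kg/m³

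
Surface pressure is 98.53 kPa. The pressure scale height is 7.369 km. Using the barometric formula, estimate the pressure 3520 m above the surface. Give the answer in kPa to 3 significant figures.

P ≈ 61.1 kPa

Barometric formula: P = P₀ exp(−z/H).
z/H = 3520.0/7369.0 = 0.47768; exp(−0.47768) = 0.62022.
P = 98.53 × 0.62022 = 61.110 kPa.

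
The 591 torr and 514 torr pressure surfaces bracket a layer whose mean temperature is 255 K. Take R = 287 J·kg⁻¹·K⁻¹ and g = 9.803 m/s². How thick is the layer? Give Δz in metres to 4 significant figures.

Hypsometric equation: Δz = (R T̄/g) ln(P₁/P₂).
R T̄/g = 287 × 255 / 9.803 = 7465.6 m.
ln(591/514) = ln(1.1498) = 0.13959.
Δz = 7465.6 × 0.13959 = 1042.1 m.

Δz ≈ 1042 m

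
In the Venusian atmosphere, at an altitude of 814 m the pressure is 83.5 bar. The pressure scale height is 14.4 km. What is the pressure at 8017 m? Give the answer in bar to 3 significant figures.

P ≈ 50.6 bar

Between two levels, P₂ = P₁ exp(−Δz/H) with Δz = z₂ − z₁.
Δz = 8017.0 − 814.00 = 7203.0 m; Δz/H = 7203.0/14400 = 0.50021.
P₂ = 83.5 × exp(−0.50021) = 83.5 × 0.60640 = 50.634 bar.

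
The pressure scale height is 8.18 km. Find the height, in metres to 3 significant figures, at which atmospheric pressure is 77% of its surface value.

z ≈ 2140 m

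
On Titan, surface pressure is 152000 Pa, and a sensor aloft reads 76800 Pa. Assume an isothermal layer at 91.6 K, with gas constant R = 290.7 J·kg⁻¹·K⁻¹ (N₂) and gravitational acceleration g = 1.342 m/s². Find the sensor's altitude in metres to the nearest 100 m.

z ≈ 13500 m

Scale height: H = RT/g = 290.7 × 91.6 / 1.342 = 19842 m.
Invert the barometric formula: z = H ln(P₀/P).
P₀/P = 152000/76800 = 1.9792; ln(1.9792) = 0.68269.
z = 19842 × 0.68269 = 13546 m.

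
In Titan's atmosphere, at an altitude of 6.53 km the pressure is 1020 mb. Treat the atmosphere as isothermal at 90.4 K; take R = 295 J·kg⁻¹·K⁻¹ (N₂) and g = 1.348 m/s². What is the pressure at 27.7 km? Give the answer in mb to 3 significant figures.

P ≈ 350 mb

Scale height: H = RT/g = 295 × 90.4 / 1.348 = 19783 m.
Between two levels, P₂ = P₁ exp(−Δz/H) with Δz = z₂ − z₁.
Δz = 27700 − 6530.0 = 21170 m; Δz/H = 21170/19783 = 1.0701.
P₂ = 1020 × exp(−1.0701) = 1020 × 0.34297 = 349.83 mb.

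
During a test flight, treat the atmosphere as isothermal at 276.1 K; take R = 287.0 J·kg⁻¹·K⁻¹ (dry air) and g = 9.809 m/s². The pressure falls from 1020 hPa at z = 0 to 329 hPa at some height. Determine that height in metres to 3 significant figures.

z ≈ 9140 m

Scale height: H = RT/g = 287.0 × 276.1 / 9.809 = 8078.4 m.
Invert the barometric formula: z = H ln(P₀/P).
P₀/P = 1020/329 = 3.1003; ln(3.1003) = 1.1315.
z = 8078.4 × 1.1315 = 9140.7 m.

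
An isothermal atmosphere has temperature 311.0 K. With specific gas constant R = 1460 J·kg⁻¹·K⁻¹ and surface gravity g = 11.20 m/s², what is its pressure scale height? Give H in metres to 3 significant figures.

The scale height of an isothermal atmosphere is H = RT/g.
H = 1460 × 311.0 / 11.20 = 454060/11.20 = 40541 m.

H ≈ 40500 m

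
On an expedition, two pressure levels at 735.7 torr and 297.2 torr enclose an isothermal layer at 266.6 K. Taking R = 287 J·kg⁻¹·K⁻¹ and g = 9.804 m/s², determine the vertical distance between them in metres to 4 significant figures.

Hypsometric equation: Δz = (R T̄/g) ln(P₁/P₂).
R T̄/g = 287 × 266.6 / 9.804 = 7804.4 m.
ln(735.7/297.2) = ln(2.4754) = 0.90640.
Δz = 7804.4 × 0.90640 = 7073.9 m.

Δz ≈ 7074 m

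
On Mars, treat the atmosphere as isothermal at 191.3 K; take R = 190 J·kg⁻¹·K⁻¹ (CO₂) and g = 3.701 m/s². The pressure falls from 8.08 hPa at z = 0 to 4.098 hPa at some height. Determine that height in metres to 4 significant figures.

Scale height: H = RT/g = 190 × 191.3 / 3.701 = 9820.9 m.
Invert the barometric formula: z = H ln(P₀/P).
P₀/P = 8.08/4.098 = 1.9717; ln(1.9717) = 0.67890.
z = 9820.9 × 0.67890 = 6667.4 m.

z ≈ 6667 m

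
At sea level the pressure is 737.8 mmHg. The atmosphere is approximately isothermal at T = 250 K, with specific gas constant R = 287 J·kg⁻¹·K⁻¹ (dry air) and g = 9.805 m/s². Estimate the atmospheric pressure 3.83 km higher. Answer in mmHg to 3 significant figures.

Scale height: H = RT/g = 287 × 250 / 9.805 = 7317.7 m.
Barometric formula: P = P₀ exp(−z/H).
z/H = 3830.0/7317.7 = 0.52339; exp(−0.52339) = 0.59251.
P = 737.8 × 0.59251 = 437.15 mmHg.

P ≈ 437 mmHg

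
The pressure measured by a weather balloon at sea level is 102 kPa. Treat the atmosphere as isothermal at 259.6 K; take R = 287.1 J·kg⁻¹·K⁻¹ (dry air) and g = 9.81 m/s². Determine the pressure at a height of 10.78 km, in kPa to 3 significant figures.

P ≈ 24.7 kPa

Scale height: H = RT/g = 287.1 × 259.6 / 9.81 = 7597.5 m.
Barometric formula: P = P₀ exp(−z/H).
z/H = 10780/7597.5 = 1.4189; exp(−1.4189) = 0.24198.
P = 102 × 0.24198 = 24.682 kPa.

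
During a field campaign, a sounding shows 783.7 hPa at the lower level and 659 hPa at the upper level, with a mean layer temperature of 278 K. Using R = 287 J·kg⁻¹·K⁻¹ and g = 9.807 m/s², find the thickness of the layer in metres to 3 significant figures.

Hypsometric equation: Δz = (R T̄/g) ln(P₁/P₂).
R T̄/g = 287 × 278 / 9.807 = 8135.6 m.
ln(783.7/659) = ln(1.1892) = 0.17328.
Δz = 8135.6 × 0.17328 = 1409.7 m.

Δz ≈ 1410 m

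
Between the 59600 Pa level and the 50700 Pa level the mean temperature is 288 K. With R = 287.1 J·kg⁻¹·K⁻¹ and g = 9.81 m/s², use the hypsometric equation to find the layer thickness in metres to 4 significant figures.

Δz ≈ 1363 m

Hypsometric equation: Δz = (R T̄/g) ln(P₁/P₂).
R T̄/g = 287.1 × 288 / 9.81 = 8428.6 m.
ln(59600/50700) = ln(1.1755) = 0.16169.
Δz = 8428.6 × 0.16169 = 1362.8 m.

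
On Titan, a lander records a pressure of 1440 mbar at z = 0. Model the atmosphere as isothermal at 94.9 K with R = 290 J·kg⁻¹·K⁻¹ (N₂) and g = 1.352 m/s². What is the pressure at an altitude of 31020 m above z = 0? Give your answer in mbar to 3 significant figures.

Scale height: H = RT/g = 290 × 94.9 / 1.352 = 20356 m.
Barometric formula: P = P₀ exp(−z/H).
z/H = 31020/20356 = 1.5239; exp(−1.5239) = 0.21786.
P = 1440 × 0.21786 = 313.72 mbar.

P ≈ 314 mbar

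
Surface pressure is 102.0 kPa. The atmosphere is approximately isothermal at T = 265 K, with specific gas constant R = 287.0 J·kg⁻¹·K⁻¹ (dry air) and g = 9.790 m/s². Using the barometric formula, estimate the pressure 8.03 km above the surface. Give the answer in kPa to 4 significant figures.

Scale height: H = RT/g = 287.0 × 265 / 9.790 = 7768.6 m.
Barometric formula: P = P₀ exp(−z/H).
z/H = 8030.0/7768.6 = 1.0336; exp(−1.0336) = 0.35572.
P = 102.0 × 0.35572 = 36.283 kPa.

P ≈ 36.28 kPa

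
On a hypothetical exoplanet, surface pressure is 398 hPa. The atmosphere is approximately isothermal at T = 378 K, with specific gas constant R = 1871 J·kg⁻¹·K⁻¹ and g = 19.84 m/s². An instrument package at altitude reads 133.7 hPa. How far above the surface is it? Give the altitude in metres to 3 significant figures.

Scale height: H = RT/g = 1871 × 378 / 19.84 = 35647 m.
Invert the barometric formula: z = H ln(P₀/P).
P₀/P = 398/133.7 = 2.9768; ln(2.9768) = 1.0908.
z = 35647 × 1.0908 = 38884 m.

z ≈ 38900 m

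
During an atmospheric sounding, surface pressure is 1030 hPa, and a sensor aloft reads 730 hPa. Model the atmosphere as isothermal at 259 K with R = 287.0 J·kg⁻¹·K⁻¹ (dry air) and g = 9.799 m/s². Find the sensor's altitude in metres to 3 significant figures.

z ≈ 2610 m

Scale height: H = RT/g = 287.0 × 259 / 9.799 = 7585.8 m.
Invert the barometric formula: z = H ln(P₀/P).
P₀/P = 1030/730 = 1.4110; ln(1.4110) = 0.34430.
z = 7585.8 × 0.34430 = 2611.8 m.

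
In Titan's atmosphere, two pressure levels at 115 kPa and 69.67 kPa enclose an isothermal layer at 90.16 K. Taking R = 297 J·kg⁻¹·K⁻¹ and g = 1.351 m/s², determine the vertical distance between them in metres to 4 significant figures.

Δz ≈ 9933 m

Hypsometric equation: Δz = (R T̄/g) ln(P₁/P₂).
R T̄/g = 297 × 90.16 / 1.351 = 19821 m.
ln(115/69.67) = ln(1.6506) = 0.50114.
Δz = 19821 × 0.50114 = 9933.1 m.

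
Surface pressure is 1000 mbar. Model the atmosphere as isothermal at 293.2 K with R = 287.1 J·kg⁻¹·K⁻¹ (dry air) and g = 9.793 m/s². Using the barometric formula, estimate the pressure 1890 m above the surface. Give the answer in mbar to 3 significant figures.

P ≈ 803 mbar

Scale height: H = RT/g = 287.1 × 293.2 / 9.793 = 8595.7 m.
Barometric formula: P = P₀ exp(−z/H).
z/H = 1890.0/8595.7 = 0.21988; exp(−0.21988) = 0.80262.
P = 1000 × 0.80262 = 802.62 mbar.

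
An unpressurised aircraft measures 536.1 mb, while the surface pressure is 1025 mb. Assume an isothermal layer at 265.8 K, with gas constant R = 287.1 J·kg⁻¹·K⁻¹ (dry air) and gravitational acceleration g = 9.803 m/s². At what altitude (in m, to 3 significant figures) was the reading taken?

z ≈ 5050 m

Scale height: H = RT/g = 287.1 × 265.8 / 9.803 = 7784.5 m.
Invert the barometric formula: z = H ln(P₀/P).
P₀/P = 1025/536.1 = 1.9120; ln(1.9120) = 0.64815.
z = 7784.5 × 0.64815 = 5045.5 m.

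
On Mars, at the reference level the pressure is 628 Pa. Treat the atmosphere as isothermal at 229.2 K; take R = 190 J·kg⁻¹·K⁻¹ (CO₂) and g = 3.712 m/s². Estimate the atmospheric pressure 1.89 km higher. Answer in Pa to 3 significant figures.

Scale height: H = RT/g = 190 × 229.2 / 3.712 = 11732 m.
Barometric formula: P = P₀ exp(−z/H).
z/H = 1890.0/11732 = 0.16110; exp(−0.16110) = 0.85121.
P = 628 × 0.85121 = 534.56 Pa.

P ≈ 535 Pa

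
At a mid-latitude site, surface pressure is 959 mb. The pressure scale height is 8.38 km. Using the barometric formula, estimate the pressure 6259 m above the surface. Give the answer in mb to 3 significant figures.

Barometric formula: P = P₀ exp(−z/H).
z/H = 6259.0/8380.0 = 0.74690; exp(−0.74690) = 0.47383.
P = 959 × 0.47383 = 454.40 mb.

P ≈ 454 mb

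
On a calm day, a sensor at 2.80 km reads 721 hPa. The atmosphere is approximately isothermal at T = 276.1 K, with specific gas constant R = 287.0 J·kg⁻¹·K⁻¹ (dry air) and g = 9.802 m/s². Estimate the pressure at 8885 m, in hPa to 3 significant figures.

P ≈ 340 hPa

Scale height: H = RT/g = 287.0 × 276.1 / 9.802 = 8084.1 m.
Between two levels, P₂ = P₁ exp(−Δz/H) with Δz = z₂ − z₁.
Δz = 8885.0 − 2800.0 = 6085.0 m; Δz/H = 6085.0/8084.1 = 0.75271.
P₂ = 721 × exp(−0.75271) = 721 × 0.47109 = 339.66 hPa.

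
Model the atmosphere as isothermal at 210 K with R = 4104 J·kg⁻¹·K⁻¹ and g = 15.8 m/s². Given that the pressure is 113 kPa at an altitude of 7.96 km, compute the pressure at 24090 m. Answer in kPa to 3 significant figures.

P ≈ 84.1 kPa

Scale height: H = RT/g = 4104 × 210 / 15.8 = 54547 m.
Between two levels, P₂ = P₁ exp(−Δz/H) with Δz = z₂ − z₁.
Δz = 24090 − 7960.0 = 16130 m; Δz/H = 16130/54547 = 0.29571.
P₂ = 113 × exp(−0.29571) = 113 × 0.74400 = 84.072 kPa.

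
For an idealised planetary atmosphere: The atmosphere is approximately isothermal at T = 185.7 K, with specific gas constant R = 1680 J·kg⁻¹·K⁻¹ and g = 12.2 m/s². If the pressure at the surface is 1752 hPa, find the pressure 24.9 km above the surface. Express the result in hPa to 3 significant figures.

P ≈ 662 hPa

Scale height: H = RT/g = 1680 × 185.7 / 12.2 = 25572 m.
Barometric formula: P = P₀ exp(−z/H).
z/H = 24900/25572 = 0.97372; exp(−0.97372) = 0.37768.
P = 1752 × 0.37768 = 661.70 hPa.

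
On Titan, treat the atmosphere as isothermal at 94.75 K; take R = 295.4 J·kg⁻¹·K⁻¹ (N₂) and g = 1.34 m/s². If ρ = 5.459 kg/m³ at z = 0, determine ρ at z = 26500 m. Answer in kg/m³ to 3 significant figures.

ρ ≈ 1.54 kg/m³

Scale height: H = RT/g = 295.4 × 94.75 / 1.34 = 20887 m.
In an isothermal atmosphere, density decays like pressure: ρ = ρ₀ exp(−z/H).
z/H = 26500/20887 = 1.2687; exp(−1.2687) = 0.28120.
ρ = 5.459 × 0.28120 = 1.5351 kg/m³.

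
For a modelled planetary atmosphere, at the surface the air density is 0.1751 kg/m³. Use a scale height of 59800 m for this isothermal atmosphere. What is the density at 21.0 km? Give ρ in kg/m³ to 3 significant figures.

ρ ≈ 0.123 kg/m³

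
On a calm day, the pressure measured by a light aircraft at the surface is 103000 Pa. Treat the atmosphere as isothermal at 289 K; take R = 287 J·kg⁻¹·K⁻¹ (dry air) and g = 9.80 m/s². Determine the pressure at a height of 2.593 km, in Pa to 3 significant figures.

P ≈ 75800 Pa

Scale height: H = RT/g = 287 × 289 / 9.80 = 8463.6 m.
Barometric formula: P = P₀ exp(−z/H).
z/H = 2593.0/8463.6 = 0.30637; exp(−0.30637) = 0.73611.
P = 103000 × 0.73611 = 75819 Pa.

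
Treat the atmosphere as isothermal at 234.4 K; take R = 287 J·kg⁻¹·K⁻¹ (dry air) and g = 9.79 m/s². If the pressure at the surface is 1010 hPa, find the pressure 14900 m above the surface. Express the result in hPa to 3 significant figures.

Scale height: H = RT/g = 287 × 234.4 / 9.79 = 6871.6 m.
Barometric formula: P = P₀ exp(−z/H).
z/H = 14900/6871.6 = 2.1683; exp(−2.1683) = 0.11437.
P = 1010 × 0.11437 = 115.51 hPa.

P ≈ 116 hPa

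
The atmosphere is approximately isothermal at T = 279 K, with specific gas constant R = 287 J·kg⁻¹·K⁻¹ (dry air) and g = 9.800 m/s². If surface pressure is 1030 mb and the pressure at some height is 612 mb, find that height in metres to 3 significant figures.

Scale height: H = RT/g = 287 × 279 / 9.800 = 8170.7 m.
Invert the barometric formula: z = H ln(P₀/P).
P₀/P = 1030/612 = 1.6830; ln(1.6830) = 0.52058.
z = 8170.7 × 0.52058 = 4253.5 m.

z ≈ 4250 m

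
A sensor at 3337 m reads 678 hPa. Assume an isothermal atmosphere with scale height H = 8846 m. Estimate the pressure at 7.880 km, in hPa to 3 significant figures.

P ≈ 406 hPa

Between two levels, P₂ = P₁ exp(−Δz/H) with Δz = z₂ − z₁.
Δz = 7880.0 − 3337.0 = 4543.0 m; Δz/H = 4543.0/8846.0 = 0.51357.
P₂ = 678 × exp(−0.51357) = 678 × 0.59836 = 405.69 hPa.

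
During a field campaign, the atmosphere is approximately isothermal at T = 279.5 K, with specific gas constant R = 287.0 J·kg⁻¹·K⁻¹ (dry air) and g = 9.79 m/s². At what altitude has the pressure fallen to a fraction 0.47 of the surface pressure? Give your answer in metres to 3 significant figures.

Scale height: H = RT/g = 287.0 × 279.5 / 9.79 = 8193.7 m.
Set P/P₀ = exp(−z/H) = 0.47, so z = −H ln(0.47).
−ln(0.47) = 0.75502; z = 8193.7 × 0.75502 = 6186.4 m.

z ≈ 6190 m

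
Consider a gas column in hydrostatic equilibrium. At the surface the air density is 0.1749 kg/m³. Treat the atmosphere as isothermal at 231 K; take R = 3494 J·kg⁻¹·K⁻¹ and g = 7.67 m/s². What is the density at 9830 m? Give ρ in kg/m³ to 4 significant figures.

ρ ≈ 0.1593 kg/m³

Scale height: H = RT/g = 3494 × 231 / 7.67 = 105230 m.
In an isothermal atmosphere, density decays like pressure: ρ = ρ₀ exp(−z/H).
z/H = 9830.0/105230 = 0.093414; exp(−0.093414) = 0.91082.
ρ = 0.1749 × 0.91082 = 0.15930 kg/m³.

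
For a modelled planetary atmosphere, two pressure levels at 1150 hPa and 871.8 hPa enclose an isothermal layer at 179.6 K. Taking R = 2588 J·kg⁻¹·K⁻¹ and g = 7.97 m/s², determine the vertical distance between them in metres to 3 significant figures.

Δz ≈ 16200 m

Hypsometric equation: Δz = (R T̄/g) ln(P₁/P₂).
R T̄/g = 2588 × 179.6 / 7.97 = 58319 m.
ln(1150/871.8) = ln(1.3191) = 0.27695.
Δz = 58319 × 0.27695 = 16151 m.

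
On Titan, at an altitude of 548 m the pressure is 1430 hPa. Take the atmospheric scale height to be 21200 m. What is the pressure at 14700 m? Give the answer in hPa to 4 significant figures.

P ≈ 733.5 hPa

Between two levels, P₂ = P₁ exp(−Δz/H) with Δz = z₂ − z₁.
Δz = 14700 − 548.00 = 14152 m; Δz/H = 14152/21200 = 0.66755.
P₂ = 1430 × exp(−0.66755) = 1430 × 0.51296 = 733.53 hPa.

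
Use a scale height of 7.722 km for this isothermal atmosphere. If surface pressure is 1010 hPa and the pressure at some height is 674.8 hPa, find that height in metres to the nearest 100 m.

Invert the barometric formula: z = H ln(P₀/P).
P₀/P = 1010/674.8 = 1.4967; ln(1.4967) = 0.40326.
z = 7722.0 × 0.40326 = 3114.0 m.

z ≈ 3100 m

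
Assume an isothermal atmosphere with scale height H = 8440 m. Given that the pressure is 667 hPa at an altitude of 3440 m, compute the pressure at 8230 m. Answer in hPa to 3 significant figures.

Between two levels, P₂ = P₁ exp(−Δz/H) with Δz = z₂ − z₁.
Δz = 8230.0 − 3440.0 = 4790.0 m; Δz/H = 4790.0/8440.0 = 0.56754.
P₂ = 667 × exp(−0.56754) = 667 × 0.56692 = 378.14 hPa.

P ≈ 378 hPa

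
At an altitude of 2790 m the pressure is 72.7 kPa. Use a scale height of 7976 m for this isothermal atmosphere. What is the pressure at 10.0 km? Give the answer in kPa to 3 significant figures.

Between two levels, P₂ = P₁ exp(−Δz/H) with Δz = z₂ − z₁.
Δz = 10000 − 2790.0 = 7210.0 m; Δz/H = 7210.0/7976.0 = 0.90396.
P₂ = 72.7 × exp(−0.90396) = 72.7 × 0.40496 = 29.441 kPa.

P ≈ 29.4 kPa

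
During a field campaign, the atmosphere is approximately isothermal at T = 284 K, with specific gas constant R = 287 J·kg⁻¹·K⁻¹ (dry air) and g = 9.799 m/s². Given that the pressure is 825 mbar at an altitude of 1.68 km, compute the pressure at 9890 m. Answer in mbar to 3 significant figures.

P ≈ 307 mbar

Scale height: H = RT/g = 287 × 284 / 9.799 = 8318.0 m.
Between two levels, P₂ = P₁ exp(−Δz/H) with Δz = z₂ − z₁.
Δz = 9890.0 − 1680.0 = 8210.0 m; Δz/H = 8210.0/8318.0 = 0.98702.
P₂ = 825 × exp(−0.98702) = 825 × 0.37269 = 307.47 mbar.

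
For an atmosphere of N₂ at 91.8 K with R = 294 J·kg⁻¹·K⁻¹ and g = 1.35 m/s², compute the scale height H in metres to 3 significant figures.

H ≈ 20000 m

The scale height of an isothermal atmosphere is H = RT/g.
H = 294 × 91.8 / 1.35 = 26989/1.35 = 19992 m.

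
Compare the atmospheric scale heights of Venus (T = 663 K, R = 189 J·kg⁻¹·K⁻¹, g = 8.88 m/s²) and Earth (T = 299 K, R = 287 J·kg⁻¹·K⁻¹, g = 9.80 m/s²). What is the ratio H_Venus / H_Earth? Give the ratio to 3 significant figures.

H = RT/g for each body.
H_Venus = 189 × 663 / 8.88 = 14111 m.
H_Earth = 287 × 299 / 9.80 = 8756.4 m.
H_Venus/H_Earth = 14111/8756.4 = 1.6115.

H_Venus/H_Earth ≈ 1.61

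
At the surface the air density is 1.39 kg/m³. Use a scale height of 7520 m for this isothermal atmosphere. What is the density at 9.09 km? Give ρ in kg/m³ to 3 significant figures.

In an isothermal atmosphere, density decays like pressure: ρ = ρ₀ exp(−z/H).
z/H = 9090.0/7520.0 = 1.2088; exp(−1.2088) = 0.29856.
ρ = 1.39 × 0.29856 = 0.41500 kg/m³.

ρ ≈ 0.415 kg/m³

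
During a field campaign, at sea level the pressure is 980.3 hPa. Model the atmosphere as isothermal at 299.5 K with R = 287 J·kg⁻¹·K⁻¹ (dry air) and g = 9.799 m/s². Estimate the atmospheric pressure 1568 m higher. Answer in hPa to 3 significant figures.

Scale height: H = RT/g = 287 × 299.5 / 9.799 = 8772.0 m.
Barometric formula: P = P₀ exp(−z/H).
z/H = 1568.0/8772.0 = 0.17875; exp(−0.17875) = 0.83631.
P = 980.3 × 0.83631 = 819.83 hPa.

P ≈ 820 hPa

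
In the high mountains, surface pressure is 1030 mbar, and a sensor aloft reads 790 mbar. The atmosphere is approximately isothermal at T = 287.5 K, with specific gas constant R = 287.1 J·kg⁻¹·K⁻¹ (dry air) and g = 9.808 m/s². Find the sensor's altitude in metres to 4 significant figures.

Scale height: H = RT/g = 287.1 × 287.5 / 9.808 = 8415.7 m.
Invert the barometric formula: z = H ln(P₀/P).
P₀/P = 1030/790 = 1.3038; ln(1.3038) = 0.26528.
z = 8415.7 × 0.26528 = 2232.5 m.

z ≈ 2233 m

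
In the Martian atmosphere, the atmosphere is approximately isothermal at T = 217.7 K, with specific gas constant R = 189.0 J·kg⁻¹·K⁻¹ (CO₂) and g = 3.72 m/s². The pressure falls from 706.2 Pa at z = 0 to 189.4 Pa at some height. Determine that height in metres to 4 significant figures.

z ≈ 14560 m

Scale height: H = RT/g = 189.0 × 217.7 / 3.72 = 11061 m.
Invert the barometric formula: z = H ln(P₀/P).
P₀/P = 706.2/189.4 = 3.7286; ln(3.7286) = 1.3160.
z = 11061 × 1.3160 = 14556 m.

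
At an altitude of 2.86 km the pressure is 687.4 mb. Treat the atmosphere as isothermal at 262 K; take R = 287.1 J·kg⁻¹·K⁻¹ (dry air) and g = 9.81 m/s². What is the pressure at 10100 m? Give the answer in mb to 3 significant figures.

Scale height: H = RT/g = 287.1 × 262 / 9.81 = 7667.7 m.
Between two levels, P₂ = P₁ exp(−Δz/H) with Δz = z₂ − z₁.
Δz = 10100 − 2860.0 = 7240.0 m; Δz/H = 7240.0/7667.7 = 0.94422.
P₂ = 687.4 × exp(−0.94422) = 687.4 × 0.38898 = 267.38 mb.

P ≈ 267 mb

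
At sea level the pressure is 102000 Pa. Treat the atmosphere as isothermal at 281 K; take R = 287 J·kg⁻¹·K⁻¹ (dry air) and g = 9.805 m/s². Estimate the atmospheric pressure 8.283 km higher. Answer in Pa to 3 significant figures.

Scale height: H = RT/g = 287 × 281 / 9.805 = 8225.1 m.
Barometric formula: P = P₀ exp(−z/H).
z/H = 8283.0/8225.1 = 1.0070; exp(−1.0070) = 0.36531.
P = 102000 × 0.36531 = 37262 Pa.

P ≈ 37300 Pa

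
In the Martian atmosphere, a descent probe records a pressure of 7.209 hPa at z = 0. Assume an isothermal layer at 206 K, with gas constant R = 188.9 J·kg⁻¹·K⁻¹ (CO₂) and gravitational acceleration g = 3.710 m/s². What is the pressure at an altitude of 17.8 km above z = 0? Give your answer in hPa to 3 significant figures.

Scale height: H = RT/g = 188.9 × 206 / 3.710 = 10489 m.
Barometric formula: P = P₀ exp(−z/H).
z/H = 17800/10489 = 1.6970; exp(−1.6970) = 0.18323.
P = 7.209 × 0.18323 = 1.3209 hPa.

P ≈ 1.32 hPa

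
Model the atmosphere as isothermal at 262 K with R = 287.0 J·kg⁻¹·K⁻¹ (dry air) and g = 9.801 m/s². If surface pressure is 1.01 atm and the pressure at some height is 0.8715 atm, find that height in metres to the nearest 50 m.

Scale height: H = RT/g = 287.0 × 262 / 9.801 = 7672.1 m.
Invert the barometric formula: z = H ln(P₀/P).
P₀/P = 1.01/0.8715 = 1.1589; ln(1.1589) = 0.14747.
z = 7672.1 × 0.14747 = 1131.4 m.

z ≈ 1150 m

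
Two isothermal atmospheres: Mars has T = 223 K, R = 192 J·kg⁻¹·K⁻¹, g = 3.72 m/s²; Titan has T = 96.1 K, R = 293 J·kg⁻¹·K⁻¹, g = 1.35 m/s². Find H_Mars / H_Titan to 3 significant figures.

H = RT/g for each body.
H_Mars = 192 × 223 / 3.72 = 11510 m.
H_Titan = 293 × 96.1 / 1.35 = 20857 m.
H_Mars/H_Titan = 11510/20857 = 0.55185.

H_Mars/H_Titan ≈ 0.552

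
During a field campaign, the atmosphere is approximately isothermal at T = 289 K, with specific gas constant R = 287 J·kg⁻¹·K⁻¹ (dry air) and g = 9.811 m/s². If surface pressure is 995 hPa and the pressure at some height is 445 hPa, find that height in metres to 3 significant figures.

Scale height: H = RT/g = 287 × 289 / 9.811 = 8454.1 m.
Invert the barometric formula: z = H ln(P₀/P).
P₀/P = 995/445 = 2.2360; ln(2.2360) = 0.80469.
z = 8454.1 × 0.80469 = 6802.9 m.

z ≈ 6800 m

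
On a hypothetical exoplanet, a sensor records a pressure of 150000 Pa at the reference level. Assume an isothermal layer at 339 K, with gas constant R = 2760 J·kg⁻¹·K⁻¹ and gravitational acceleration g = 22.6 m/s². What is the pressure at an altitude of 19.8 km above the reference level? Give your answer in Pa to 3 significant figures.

P ≈ 93000 Pa

Scale height: H = RT/g = 2760 × 339 / 22.6 = 41400 m.
Barometric formula: P = P₀ exp(−z/H).
z/H = 19800/41400 = 0.47826; exp(−0.47826) = 0.61986.
P = 150000 × 0.61986 = 92979 Pa.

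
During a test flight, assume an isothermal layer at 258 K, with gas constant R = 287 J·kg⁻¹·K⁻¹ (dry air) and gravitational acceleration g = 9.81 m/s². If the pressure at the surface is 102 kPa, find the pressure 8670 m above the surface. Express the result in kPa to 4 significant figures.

P ≈ 32.34 kPa

Scale height: H = RT/g = 287 × 258 / 9.81 = 7548.0 m.
Barometric formula: P = P₀ exp(−z/H).
z/H = 8670.0/7548.0 = 1.1486; exp(−1.1486) = 0.31708.
P = 102 × 0.31708 = 32.342 kPa.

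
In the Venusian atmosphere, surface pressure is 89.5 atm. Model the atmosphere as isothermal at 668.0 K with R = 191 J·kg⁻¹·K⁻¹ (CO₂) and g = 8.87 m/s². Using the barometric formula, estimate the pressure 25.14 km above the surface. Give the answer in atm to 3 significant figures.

Scale height: H = RT/g = 191 × 668.0 / 8.87 = 14384 m.
Barometric formula: P = P₀ exp(−z/H).
z/H = 25140/14384 = 1.7478; exp(−1.7478) = 0.17416.
P = 89.5 × 0.17416 = 15.587 atm.

P ≈ 15.6 atm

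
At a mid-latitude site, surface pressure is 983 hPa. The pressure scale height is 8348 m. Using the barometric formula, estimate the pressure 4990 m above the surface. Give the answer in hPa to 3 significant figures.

P ≈ 541 hPa

Barometric formula: P = P₀ exp(−z/H).
z/H = 4990.0/8348.0 = 0.59775; exp(−0.59775) = 0.55005.
P = 983 × 0.55005 = 540.70 hPa.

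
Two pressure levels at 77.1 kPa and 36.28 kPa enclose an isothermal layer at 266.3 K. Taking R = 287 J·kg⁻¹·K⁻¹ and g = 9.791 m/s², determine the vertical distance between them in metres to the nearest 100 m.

Δz ≈ 5900 m

Hypsometric equation: Δz = (R T̄/g) ln(P₁/P₂).
R T̄/g = 287 × 266.3 / 9.791 = 7806.0 m.
ln(77.1/36.28) = ln(2.1251) = 0.75382.
Δz = 7806.0 × 0.75382 = 5884.3 m.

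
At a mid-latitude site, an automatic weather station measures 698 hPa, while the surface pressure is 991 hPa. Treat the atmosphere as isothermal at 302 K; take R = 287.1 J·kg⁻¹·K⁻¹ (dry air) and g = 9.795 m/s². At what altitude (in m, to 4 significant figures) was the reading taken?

z ≈ 3103 m

Scale height: H = RT/g = 287.1 × 302 / 9.795 = 8851.9 m.
Invert the barometric formula: z = H ln(P₀/P).
P₀/P = 991/698 = 1.4198; ln(1.4198) = 0.35052.
z = 8851.9 × 0.35052 = 3102.8 m.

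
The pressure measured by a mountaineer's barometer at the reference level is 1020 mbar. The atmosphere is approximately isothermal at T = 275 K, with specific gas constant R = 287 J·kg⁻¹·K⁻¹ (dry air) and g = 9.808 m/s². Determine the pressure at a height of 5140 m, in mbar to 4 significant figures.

Scale height: H = RT/g = 287 × 275 / 9.808 = 8047.0 m.
Barometric formula: P = P₀ exp(−z/H).
z/H = 5140.0/8047.0 = 0.63875; exp(−0.63875) = 0.52795.
P = 1020 × 0.52795 = 538.51 mbar.

P ≈ 538.5 mbar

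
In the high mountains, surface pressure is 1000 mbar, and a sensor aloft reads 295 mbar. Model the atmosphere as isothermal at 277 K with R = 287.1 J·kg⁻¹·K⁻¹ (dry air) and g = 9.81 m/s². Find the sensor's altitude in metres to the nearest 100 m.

Scale height: H = RT/g = 287.1 × 277 / 9.81 = 8106.7 m.
Invert the barometric formula: z = H ln(P₀/P).
P₀/P = 1000/295 = 3.3898; ln(3.3898) = 1.2208.
z = 8106.7 × 1.2208 = 9896.7 m.

z ≈ 9900 m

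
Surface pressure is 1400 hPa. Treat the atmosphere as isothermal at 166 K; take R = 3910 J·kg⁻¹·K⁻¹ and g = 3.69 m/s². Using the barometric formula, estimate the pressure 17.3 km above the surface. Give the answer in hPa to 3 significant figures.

Scale height: H = RT/g = 3910 × 166 / 3.69 = 175900 m.
Barometric formula: P = P₀ exp(−z/H).
z/H = 17300/175900 = 0.098351; exp(−0.098351) = 0.90633.
P = 1400 × 0.90633 = 1268.9 hPa.

P ≈ 1270 hPa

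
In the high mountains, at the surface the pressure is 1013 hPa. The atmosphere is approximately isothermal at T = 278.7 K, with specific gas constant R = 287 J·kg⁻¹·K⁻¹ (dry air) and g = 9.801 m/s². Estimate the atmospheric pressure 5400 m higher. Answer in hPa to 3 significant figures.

P ≈ 523 hPa

Scale height: H = RT/g = 287 × 278.7 / 9.801 = 8161.1 m.
Barometric formula: P = P₀ exp(−z/H).
z/H = 5400.0/8161.1 = 0.66168; exp(−0.66168) = 0.51598.
P = 1013 × 0.51598 = 522.69 hPa.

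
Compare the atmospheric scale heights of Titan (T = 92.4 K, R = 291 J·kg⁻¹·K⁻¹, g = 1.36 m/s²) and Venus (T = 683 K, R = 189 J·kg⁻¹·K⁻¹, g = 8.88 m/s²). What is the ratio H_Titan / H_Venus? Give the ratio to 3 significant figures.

H_Titan/H_Venus ≈ 1.36

H = RT/g for each body.
H_Titan = 291 × 92.4 / 1.36 = 19771 m.
H_Venus = 189 × 683 / 8.88 = 14537 m.
H_Titan/H_Venus = 19771/14537 = 1.3600.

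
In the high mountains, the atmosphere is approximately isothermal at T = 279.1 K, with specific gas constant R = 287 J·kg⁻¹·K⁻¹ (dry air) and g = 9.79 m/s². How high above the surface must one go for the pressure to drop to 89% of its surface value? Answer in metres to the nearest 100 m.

Scale height: H = RT/g = 287 × 279.1 / 9.79 = 8182.0 m.
Set P/P₀ = exp(−z/H) = 0.89, so z = −H ln(0.89).
−ln(0.89) = 0.11653; z = 8182.0 × 0.11653 = 953.45 m.

z ≈ 1000 m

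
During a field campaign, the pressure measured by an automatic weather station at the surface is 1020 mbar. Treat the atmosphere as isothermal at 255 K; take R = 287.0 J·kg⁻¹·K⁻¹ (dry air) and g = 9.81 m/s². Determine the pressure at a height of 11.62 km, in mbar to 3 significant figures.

P ≈ 215 mbar

Scale height: H = RT/g = 287.0 × 255 / 9.81 = 7460.2 m.
Barometric formula: P = P₀ exp(−z/H).
z/H = 11620/7460.2 = 1.5576; exp(−1.5576) = 0.21064.
P = 1020 × 0.21064 = 214.85 mbar.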